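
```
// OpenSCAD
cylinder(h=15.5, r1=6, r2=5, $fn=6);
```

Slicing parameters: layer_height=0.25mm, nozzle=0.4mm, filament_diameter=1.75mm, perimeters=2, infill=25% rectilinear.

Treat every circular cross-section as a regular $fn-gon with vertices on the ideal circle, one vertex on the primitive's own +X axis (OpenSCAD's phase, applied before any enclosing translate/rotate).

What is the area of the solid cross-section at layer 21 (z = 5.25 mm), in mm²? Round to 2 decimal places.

83.27 mm²

At z = 5.25 mm: the cone contributes a regular 6-gon of circumradius 5.661 (interpolated between r1=6 and r2=5 at t=0.339) (area = (6/2)·5.661²·sin(360°/6) = 83.27 mm²). Overall, the cross-section is a single solid region. Net area = 83.27 mm².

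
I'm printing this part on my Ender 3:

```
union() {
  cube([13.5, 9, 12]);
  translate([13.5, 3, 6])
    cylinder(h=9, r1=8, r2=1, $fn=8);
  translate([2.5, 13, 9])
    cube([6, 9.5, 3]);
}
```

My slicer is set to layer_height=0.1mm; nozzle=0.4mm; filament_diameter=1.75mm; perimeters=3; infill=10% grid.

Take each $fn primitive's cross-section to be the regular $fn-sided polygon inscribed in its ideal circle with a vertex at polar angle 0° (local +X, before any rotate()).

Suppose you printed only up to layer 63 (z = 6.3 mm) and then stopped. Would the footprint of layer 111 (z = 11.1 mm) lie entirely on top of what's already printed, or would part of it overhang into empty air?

Compare the two slices. At z = 6.3: the cube is present — its section is the full 13.5×9 rectangle (area 121.50 mm²); the cone at (13.5, 3) contributes a regular 8-gon of circumradius 7.767 (interpolated between r1=8 and r2=1 at t=0.033) (area = (8/2)·7.767²·sin(360°/8) = 170.61 mm²); the cube at (2.5, 13) is not intersected at this z (z outside [9, 12]); Taking the union: the regions partially overlap — summed areas 292.11 mm² minus the doubly-counted overlap 60.32 mm² gives 231.79 mm² — area = 231.79 mm². At z = 11.1: the cube (footprint 13.5×9) is included at this height (area 121.50 mm²); the cone at (13.5, 3) contributes a regular 8-gon of circumradius 4.033 (interpolated between r1=8 and r2=1 at t=0.567) (area = (8/2)·4.033²·sin(360°/8) = 46.01 mm²); the 6×9.5 cube at (2.5, 13) contributes its full rectangle (area 57.00 mm²); Taking the union: the regions partially overlap — summed areas 224.51 mm² minus the doubly-counted overlap 21.72 mm² gives 202.80 mm² — area = 202.80 mm². Checking containment: at z = 11.1 the cross-section extends beyond the z = 6.3 cross-section by about 57.00 mm².

part overhangs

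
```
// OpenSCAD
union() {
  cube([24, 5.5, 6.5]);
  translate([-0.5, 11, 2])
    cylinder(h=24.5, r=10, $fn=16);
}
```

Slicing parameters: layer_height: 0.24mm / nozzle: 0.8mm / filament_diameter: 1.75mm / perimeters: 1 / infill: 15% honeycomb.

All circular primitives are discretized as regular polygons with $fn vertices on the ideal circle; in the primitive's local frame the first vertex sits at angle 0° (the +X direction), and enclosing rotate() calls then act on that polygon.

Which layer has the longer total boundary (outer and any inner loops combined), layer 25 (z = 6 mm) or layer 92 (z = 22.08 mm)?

Layer 25 (z = 6): the cube (footprint 24×5.5) is included at this height (perimeter 59.00 mm); the cylinder at (-0.5, 11): section is a regular 16-gon, circumradius r=10 (perimeter = 2·16·10.000·sin(180°/16) = 62.43 mm); Merging all regions: the regions partially overlap (shared area 22.98 mm²), so the edge portions inside another operand are dropped and the merged outline is re-measured after clipping — boundary = 100.22 mm. So its perimeter = 100.22 mm. Layer 92 (z = 22.08): the cube is absent (z outside [0, 6.5]); the cylinder at (-0.5, 11): section is a regular 16-gon, circumradius r=10 (perimeter = 2·16·10.000·sin(180°/16) = 62.43 mm); Combining (union): only the r=10 cylinder at (-0.5, 11) is present, so the union is just that shape — boundary = 62.43 mm. So its perimeter = 62.43 mm. Layer 25 is larger (100.22 vs 62.43 mm).

layer 25 (z = 6 mm)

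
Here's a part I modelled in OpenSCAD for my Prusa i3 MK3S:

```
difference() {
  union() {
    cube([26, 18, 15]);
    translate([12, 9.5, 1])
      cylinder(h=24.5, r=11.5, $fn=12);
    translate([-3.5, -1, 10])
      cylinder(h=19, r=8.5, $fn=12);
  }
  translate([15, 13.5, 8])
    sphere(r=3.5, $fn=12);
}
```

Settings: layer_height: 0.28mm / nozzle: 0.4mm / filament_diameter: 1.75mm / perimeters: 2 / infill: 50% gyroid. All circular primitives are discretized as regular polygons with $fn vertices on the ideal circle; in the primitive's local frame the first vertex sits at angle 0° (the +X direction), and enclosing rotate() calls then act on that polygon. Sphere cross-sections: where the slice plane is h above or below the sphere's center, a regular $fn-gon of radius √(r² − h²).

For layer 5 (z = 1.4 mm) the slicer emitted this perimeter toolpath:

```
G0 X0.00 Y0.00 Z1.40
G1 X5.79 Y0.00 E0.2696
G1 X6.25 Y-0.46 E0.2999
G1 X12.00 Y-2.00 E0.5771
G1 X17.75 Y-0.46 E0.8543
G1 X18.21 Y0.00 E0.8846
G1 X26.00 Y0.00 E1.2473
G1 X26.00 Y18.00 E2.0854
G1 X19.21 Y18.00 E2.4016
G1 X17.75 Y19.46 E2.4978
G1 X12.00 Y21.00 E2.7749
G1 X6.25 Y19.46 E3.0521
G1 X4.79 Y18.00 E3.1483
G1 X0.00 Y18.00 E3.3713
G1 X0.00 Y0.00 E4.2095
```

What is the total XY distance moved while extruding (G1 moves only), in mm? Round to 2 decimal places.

90.40 mm

Sum the Euclidean lengths of each G1 segment: total = 90.40 mm.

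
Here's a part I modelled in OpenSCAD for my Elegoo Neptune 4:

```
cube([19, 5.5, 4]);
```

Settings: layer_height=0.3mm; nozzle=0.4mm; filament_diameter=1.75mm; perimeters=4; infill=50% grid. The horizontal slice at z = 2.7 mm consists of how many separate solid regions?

1

At z = 2.7 mm: the cube is present — its section is the full 19×5.5 rectangle. The result has 1 disconnected region.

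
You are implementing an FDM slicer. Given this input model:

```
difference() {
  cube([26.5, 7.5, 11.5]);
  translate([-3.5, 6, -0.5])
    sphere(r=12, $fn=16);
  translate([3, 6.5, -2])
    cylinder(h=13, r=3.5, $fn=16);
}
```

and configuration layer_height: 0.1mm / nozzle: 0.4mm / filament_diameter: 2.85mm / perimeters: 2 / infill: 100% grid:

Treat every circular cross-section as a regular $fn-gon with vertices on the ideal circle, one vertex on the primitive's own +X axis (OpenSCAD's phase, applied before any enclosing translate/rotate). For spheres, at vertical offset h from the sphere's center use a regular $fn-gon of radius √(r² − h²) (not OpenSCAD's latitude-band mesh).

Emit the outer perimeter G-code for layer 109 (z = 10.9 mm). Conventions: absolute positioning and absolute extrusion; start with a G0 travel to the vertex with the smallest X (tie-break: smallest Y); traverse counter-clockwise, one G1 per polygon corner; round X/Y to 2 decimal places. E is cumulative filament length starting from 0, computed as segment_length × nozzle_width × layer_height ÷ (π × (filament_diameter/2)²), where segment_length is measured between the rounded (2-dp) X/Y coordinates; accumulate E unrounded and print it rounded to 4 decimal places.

At z = 10.9 mm: the 26.5×7.5 cube contributes its full rectangle; the r=12 sphere at (-3.5, 6) slices to a regular 16-gon of circumradius 3.747 (√(r²−h²) with h=11.4 from center); the r=3.5 cylinder at (3, 6.5) gives a regular 16-gon of circumradius 3.5 (constant along its height); Taking the first minus the rest: starting from the 26.5×7.5 cube, the r=12 sphere at (-3.5, 6) partially overlaps it — only the 0.31 mm² overlap (of its 42.98 mm²) is removed, clipping the outline; the r=3.5 cylinder at (3, 6.5) partially overlaps it — only the 24.31 mm² overlap (of its 37.50 mm²) is removed, clipping the outline — 1 connected region. The outline is a single polygon with 13 vertices. Extrusion per mm of travel: 0.4 × 0.1 / (π × 1.425²) = 0.006270. Accumulating E over each segment gives final E = 0.4335.

G0 X0.00 Y0.00 Z10.90
G1 X26.50 Y0.00 E0.1662
G1 X26.50 Y7.50 E0.2132
G1 X6.30 Y7.50 E0.3398
G1 X6.50 Y6.50 E0.3462
G1 X6.23 Y5.16 E0.3548
G1 X5.47 Y4.03 E0.3633
G1 X4.34 Y3.27 E0.3719
G1 X3.00 Y3.00 E0.3805
G1 X1.66 Y3.27 E0.3890
G1 X0.53 Y4.03 E0.3976
G1 X0.01 Y4.80 E0.4034
G1 X0.00 Y4.76 E0.4037
G1 X0.00 Y0.00 E0.4335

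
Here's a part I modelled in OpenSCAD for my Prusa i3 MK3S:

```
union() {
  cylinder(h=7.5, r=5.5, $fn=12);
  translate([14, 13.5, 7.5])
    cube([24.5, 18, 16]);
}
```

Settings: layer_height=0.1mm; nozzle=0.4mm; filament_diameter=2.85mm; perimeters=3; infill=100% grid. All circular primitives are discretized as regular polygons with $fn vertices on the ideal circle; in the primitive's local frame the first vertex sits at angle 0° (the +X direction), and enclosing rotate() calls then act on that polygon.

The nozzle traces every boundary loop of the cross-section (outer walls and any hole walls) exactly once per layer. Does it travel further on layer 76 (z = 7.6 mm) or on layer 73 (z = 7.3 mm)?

layer 76 (z = 7.6 mm)

Layer 76 (z = 7.6): the cylinder is absent (z outside [0, 7.5]); the cube at (14, 13.5) (footprint 24.5×18) is included at this height (perimeter 85.00 mm); Taking the union: only the 24.5×18 cube at (14, 13.5) is present, so the union is just that shape — boundary = 85.00 mm. So its perimeter = 85.00 mm. Layer 73 (z = 7.3): the r=5.5 cylinder contributes a regular 12-gon of circumradius 5.5 (perimeter = 2·12·5.500·sin(180°/12) = 34.16 mm); the cube at (14, 13.5) is absent (z outside [7.5, 23.5]); Taking the union: only the r=5.5 cylinder is present, so the union is just that shape — boundary = 34.16 mm. So its perimeter = 34.16 mm. Layer 76 is larger (85.00 vs 34.16 mm).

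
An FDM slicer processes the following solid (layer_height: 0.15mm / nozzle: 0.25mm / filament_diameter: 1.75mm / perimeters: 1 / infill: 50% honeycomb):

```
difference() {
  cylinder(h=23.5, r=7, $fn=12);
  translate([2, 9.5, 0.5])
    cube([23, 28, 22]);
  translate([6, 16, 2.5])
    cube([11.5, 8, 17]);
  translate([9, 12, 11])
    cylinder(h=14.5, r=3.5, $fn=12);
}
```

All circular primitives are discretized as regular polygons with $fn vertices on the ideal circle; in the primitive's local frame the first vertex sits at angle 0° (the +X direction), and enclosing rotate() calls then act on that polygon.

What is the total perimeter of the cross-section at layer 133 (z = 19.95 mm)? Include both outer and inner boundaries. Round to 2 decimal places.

At z = 19.95 mm: the cylinder: section is a regular 12-gon, circumradius r=7 (perimeter = 2·12·7.000·sin(180°/12) = 43.48 mm); the cube at (2, 9.5) (footprint 23×28) is included at this height (perimeter 102.00 mm); the cube at (6, 16) is not intersected at this z (z outside [2.5, 19.5]); the r=3.5 cylinder at (9, 12) gives a regular 12-gon of circumradius 3.5 (constant along its height) (perimeter = 2·12·3.500·sin(180°/12) = 21.74 mm); Subtracting the remaining from the first: starting from the r=7 cylinder, the 23×28 cube at (2, 9.5) misses the remaining region (no effect); the r=3.5 cylinder at (9, 12) misses the remaining region (no effect) — boundary = 43.48 mm. Overall, the cross-section is a single solid region. Total boundary length (outer) = 43.48 mm.

43.48 mm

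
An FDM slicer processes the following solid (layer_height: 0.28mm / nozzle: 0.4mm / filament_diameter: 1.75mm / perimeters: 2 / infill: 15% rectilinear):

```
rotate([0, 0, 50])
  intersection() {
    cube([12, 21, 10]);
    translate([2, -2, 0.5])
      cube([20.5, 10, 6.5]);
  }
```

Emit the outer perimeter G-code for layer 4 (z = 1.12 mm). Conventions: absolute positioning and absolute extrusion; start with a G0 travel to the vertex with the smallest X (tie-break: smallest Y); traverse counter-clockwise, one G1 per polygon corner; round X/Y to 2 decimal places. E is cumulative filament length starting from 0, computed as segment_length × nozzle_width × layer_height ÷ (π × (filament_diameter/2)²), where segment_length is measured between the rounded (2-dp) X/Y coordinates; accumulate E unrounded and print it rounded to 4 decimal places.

G0 X-4.84 Y6.67 Z1.12
G1 X1.29 Y1.53 E0.3725
G1 X7.71 Y9.19 E0.8379
G1 X1.59 Y14.33 E1.2100
G1 X-4.84 Y6.67 E1.6757

At z = 1.12 mm: the cube (footprint 12×21) is included at this height; the cube at (2, -2) (footprint 20.5×10) is included at this height; Keeping only the common overlap: the 20.5×10 cube at (2, -2) partially overlaps the 12×21 cube; clipping to the common part keeps 80.00 mm² — 1 connected region; (rotated 50° about Z; rotation is an isometry so areas/perimeters/island counts are preserved). The outline is a single polygon with 4 vertices. Extrusion per mm of travel: 0.4 × 0.28 / (π × 0.875²) = 0.046564. Accumulating E over each segment gives final E = 1.6757.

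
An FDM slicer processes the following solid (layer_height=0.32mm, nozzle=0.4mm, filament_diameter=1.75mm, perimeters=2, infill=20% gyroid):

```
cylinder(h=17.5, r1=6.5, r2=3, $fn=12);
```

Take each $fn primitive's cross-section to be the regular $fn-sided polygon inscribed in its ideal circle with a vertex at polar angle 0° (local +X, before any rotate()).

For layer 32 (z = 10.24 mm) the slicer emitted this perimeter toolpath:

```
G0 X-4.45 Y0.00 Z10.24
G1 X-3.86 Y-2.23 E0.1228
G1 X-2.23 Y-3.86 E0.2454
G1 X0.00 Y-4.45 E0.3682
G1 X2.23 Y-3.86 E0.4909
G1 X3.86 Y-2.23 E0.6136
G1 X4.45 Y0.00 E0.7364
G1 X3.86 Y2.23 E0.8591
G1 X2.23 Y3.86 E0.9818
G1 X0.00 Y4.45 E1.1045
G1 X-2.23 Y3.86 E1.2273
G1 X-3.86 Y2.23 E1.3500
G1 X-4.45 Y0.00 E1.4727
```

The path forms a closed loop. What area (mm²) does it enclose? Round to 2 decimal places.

59.55 mm²

Apply the shoelace formula to the sequence of (X, Y) vertices; enclosed area = 59.55 mm².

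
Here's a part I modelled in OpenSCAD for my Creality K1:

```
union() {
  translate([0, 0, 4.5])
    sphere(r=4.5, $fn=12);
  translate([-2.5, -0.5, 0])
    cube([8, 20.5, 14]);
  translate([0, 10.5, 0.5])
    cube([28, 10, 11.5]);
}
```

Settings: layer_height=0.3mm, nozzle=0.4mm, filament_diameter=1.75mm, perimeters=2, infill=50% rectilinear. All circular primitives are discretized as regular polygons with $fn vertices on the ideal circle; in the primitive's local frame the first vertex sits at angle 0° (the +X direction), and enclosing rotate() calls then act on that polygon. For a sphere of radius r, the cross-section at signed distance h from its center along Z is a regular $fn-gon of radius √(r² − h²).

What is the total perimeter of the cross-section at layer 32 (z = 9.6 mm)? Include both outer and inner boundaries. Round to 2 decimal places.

103.00 mm

At z = 9.6 mm: the sphere is not intersected at this z (|z−center|=5.100 > r=4.5); the cube at (-2.5, -0.5) (footprint 8×20.5) is included at this height (perimeter 57.00 mm); the 28×10 cube at (0, 10.5) contributes its full rectangle (perimeter 76.00 mm); Merging all regions: the regions partially overlap (shared area 52.25 mm²), so the edge portions inside another operand are dropped and the merged outline is re-measured after clipping — boundary = 103.00 mm. Overall, the cross-section is a single solid region. Total boundary length (outer) = 103.00 mm.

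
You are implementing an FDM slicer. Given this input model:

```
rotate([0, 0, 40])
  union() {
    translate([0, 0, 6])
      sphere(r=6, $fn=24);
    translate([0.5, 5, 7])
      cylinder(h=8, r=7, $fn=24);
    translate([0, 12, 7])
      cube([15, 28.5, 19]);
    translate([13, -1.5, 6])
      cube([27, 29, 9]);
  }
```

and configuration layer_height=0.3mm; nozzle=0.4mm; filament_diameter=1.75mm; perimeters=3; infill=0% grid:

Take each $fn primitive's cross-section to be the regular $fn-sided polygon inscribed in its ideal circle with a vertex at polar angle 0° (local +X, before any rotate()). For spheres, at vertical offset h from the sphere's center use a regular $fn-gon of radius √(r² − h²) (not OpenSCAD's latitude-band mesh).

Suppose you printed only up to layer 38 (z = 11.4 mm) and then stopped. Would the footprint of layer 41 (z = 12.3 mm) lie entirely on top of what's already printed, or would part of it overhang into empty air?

Compare the two slices. At z = 11.4: the r=6 sphere contributes a regular 24-gon of circumradius √(6²−5.4²) = 2.615 (area = (24/2)·2.615²·sin(360°/24) = 21.24 mm²); the r=7 cylinder at (0.5, 5) gives a regular 24-gon of circumradius 7 (constant along its height) (area = (24/2)·7.000²·sin(360°/24) = 152.19 mm²); the cube at (0, 12) is present — its section is the full 15×28.5 rectangle (area 427.50 mm²); the cube at (13, -1.5) is present — its section is the full 27×29 rectangle (area 783.00 mm²); Taking the union: the regions partially overlap — summed areas 1383.93 mm² minus the doubly-counted overlap 50.33 mm² gives 1333.60 mm² — area = 1333.60 mm²; (whole slice rotated 40° about Z — lengths, areas and connectivity unchanged). At z = 12.3: the sphere is absent (|z−center|=6.300 > r=6); the r=7 cylinder at (0.5, 5) gives a regular 24-gon of circumradius 7 (constant along its height) (area = (24/2)·7.000²·sin(360°/24) = 152.19 mm²); the cube at (0, 12) (footprint 15×28.5) is included at this height (area 427.50 mm²); the cube at (13, -1.5) is present — its section is the full 27×29 rectangle (area 783.00 mm²); Taking the union: the regions partially overlap — summed areas 1362.69 mm² minus the doubly-counted overlap 31.00 mm² gives 1331.69 mm² — area = 1331.69 mm²; (rotated 40° about Z; rotation is an isometry so areas/perimeters/island counts are preserved). Checking containment: the cross-section at z = 12.3 is a subset of the cross-section at z = 11.4.

entirely on top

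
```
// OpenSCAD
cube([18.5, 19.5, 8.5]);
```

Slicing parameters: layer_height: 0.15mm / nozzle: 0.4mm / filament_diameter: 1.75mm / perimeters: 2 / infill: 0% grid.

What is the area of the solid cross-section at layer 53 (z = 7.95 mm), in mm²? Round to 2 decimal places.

360.75 mm²

At z = 7.95 mm: the cube is present — its section is the full 18.5×19.5 rectangle (area 360.75 mm²). Overall, the cross-section is a single solid region. Net area = 360.75 mm².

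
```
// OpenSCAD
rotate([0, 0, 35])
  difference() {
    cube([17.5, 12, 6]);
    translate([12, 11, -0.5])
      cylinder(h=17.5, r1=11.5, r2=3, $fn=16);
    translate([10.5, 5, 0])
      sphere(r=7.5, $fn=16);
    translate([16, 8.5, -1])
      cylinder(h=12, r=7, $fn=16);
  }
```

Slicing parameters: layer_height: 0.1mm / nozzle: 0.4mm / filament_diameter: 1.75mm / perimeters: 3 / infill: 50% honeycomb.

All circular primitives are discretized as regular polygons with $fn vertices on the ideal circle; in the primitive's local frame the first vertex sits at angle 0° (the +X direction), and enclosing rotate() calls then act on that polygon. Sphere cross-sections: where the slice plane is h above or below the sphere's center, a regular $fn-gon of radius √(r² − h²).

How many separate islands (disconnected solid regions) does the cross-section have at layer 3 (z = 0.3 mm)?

2

At z = 0.3 mm: the 17.5×12 cube contributes its full rectangle; the cone at (12, 11): at t=0.046 of its height the radius interpolates to r₁+(r₂−r₁)t = 11.111, giving a regular 16-gon of that circumradius; the r=7.5 sphere at (10.5, 5) contributes a regular 16-gon of circumradius √(7.5²−0.3²) = 7.494; the r=7 cylinder at (16, 8.5) contributes a regular 16-gon of circumradius 7; After the difference (first − rest): starting from the 17.5×12 cube, the cone at (12, 11) partially overlaps it — only the 168.68 mm² overlap (of its 377.98 mm²) is removed, clipping the outline; the r=7.5 sphere at (10.5, 5) partially overlaps it — only the 10.72 mm² overlap (of its 171.93 mm²) is removed, clipping the outline; the r=7 cylinder at (16, 8.5) misses the remaining region (no effect) — 2 connected regions; (whole slice rotated 35° about Z — lengths, areas and connectivity unchanged). Overall, the cross-section has 2 separate islands. Island count = 2.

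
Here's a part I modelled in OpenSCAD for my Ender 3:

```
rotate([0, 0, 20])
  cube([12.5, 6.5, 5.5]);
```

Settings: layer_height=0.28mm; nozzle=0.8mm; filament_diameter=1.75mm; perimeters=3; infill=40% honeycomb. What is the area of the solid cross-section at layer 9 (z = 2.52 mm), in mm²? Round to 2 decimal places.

81.25 mm²

At z = 2.52 mm: the cube (footprint 12.5×6.5) is included at this height (area 81.25 mm²); (whole slice rotated 20° about Z — lengths, areas and connectivity unchanged). Overall, the cross-section is a single solid region. Net area = 81.25 mm².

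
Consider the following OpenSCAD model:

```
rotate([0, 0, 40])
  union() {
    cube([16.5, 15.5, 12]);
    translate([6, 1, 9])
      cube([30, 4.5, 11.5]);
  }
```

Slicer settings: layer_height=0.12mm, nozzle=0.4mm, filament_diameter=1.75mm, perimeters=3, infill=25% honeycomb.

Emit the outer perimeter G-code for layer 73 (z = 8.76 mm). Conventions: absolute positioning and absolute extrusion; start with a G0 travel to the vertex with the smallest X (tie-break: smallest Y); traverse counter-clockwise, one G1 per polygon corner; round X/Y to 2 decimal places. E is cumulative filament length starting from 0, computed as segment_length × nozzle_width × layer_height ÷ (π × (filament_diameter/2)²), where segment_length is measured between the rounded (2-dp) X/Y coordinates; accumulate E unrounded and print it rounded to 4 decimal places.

G0 X-9.96 Y11.87 Z8.76
G1 X0.00 Y0.00 E0.3092
G1 X12.64 Y10.61 E0.6386
G1 X2.68 Y22.48 E0.9478
G1 X-9.96 Y11.87 E1.2771

At z = 8.76 mm: the cube is present — its section is the full 16.5×15.5 rectangle; the cube at (6, 1) is not intersected at this z (z outside [9, 20.5]); Merging all regions: only the 16.5×15.5 cube is present, so the union is just that shape — 1 connected region; (rotated 40° about Z; rotation is an isometry so areas/perimeters/island counts are preserved). The outline is a single polygon with 4 vertices. Extrusion per mm of travel: 0.4 × 0.12 / (π × 0.875²) = 0.019956. Accumulating E over each segment gives final E = 1.2771.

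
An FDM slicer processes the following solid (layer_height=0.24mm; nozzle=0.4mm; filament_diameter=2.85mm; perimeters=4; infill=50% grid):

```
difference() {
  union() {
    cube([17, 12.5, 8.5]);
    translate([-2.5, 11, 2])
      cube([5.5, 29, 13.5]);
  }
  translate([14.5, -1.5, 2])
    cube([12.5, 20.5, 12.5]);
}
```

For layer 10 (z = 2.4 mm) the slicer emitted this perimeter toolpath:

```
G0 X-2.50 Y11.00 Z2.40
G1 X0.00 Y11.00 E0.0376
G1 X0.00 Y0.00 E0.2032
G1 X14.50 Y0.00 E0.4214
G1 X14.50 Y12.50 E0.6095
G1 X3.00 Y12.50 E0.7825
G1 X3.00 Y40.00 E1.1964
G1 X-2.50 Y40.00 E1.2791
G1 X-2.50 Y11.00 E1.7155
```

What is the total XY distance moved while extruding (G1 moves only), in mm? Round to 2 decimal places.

Sum the Euclidean lengths of each G1 segment: total = 114.00 mm.

114.00 mm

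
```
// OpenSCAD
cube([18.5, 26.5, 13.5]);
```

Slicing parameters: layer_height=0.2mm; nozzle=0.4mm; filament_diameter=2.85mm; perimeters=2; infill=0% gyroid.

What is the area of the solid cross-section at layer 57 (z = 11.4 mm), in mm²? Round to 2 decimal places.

At z = 11.4 mm: the 18.5×26.5 cube contributes its full rectangle (area 490.25 mm²). Overall, the cross-section is a single solid region. Net area = 490.25 mm².

490.25 mm²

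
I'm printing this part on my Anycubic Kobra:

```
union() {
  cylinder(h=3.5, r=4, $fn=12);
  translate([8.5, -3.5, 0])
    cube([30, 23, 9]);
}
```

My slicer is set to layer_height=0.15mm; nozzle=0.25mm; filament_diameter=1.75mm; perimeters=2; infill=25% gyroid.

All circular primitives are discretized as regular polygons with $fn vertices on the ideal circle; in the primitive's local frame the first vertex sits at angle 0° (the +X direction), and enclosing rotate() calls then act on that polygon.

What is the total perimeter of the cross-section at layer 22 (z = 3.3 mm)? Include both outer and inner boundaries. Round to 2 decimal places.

At z = 3.3 mm: the r=4 cylinder contributes a regular 12-gon of circumradius 4 (perimeter = 2·12·4.000·sin(180°/12) = 24.85 mm); the 30×23 cube at (8.5, -3.5) contributes its full rectangle (perimeter 106.00 mm); Combining (union): the 2 present regions are separate (no shared area or edge), so areas and boundary lengths simply add and each stays a separate island — boundary = 130.85 mm. Overall, the cross-section has 2 separate islands. Total boundary length (outer) = 130.85 mm.

130.85 mm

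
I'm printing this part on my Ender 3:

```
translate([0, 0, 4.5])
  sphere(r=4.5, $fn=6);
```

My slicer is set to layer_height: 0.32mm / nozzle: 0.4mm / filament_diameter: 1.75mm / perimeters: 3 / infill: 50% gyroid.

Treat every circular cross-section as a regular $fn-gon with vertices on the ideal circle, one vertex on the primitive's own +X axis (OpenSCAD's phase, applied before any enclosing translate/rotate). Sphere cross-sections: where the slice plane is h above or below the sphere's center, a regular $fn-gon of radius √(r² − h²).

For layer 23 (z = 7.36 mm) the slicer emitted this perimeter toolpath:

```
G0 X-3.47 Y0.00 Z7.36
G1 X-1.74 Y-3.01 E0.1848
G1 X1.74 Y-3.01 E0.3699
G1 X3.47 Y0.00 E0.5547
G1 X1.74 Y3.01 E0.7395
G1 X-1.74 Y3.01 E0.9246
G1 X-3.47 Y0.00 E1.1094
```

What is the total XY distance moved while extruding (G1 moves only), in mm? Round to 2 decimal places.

20.85 mm

Sum the Euclidean lengths of each G1 segment: total = 20.85 mm.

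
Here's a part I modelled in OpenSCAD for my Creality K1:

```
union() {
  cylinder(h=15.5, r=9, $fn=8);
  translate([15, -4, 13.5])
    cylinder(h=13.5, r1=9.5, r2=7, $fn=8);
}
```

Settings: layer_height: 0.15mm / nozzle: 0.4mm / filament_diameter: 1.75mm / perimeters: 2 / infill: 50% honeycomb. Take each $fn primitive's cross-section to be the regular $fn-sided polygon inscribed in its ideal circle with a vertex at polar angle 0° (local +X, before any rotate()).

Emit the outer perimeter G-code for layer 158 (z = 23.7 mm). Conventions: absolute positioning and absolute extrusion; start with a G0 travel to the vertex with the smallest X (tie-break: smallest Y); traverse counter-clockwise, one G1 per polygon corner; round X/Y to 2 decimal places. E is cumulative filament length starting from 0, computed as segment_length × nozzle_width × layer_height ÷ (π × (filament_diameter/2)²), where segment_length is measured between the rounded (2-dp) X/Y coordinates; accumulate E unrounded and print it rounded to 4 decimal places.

At z = 23.7 mm: the cylinder is not intersected at this z (z outside [0, 15.5]); the cone at (15, -4) (r1=9.5→r2=7) has section circumradius 7.611 here — a regular 8-gon; Merging all regions: only the cone at (15, -4) is present, so the union is just that shape — 1 connected region. The outline is a single polygon with 8 vertices. Extrusion per mm of travel: 0.4 × 0.15 / (π × 0.875²) = 0.024945. Accumulating E over each segment gives final E = 1.1622.

G0 X7.39 Y-4.00 Z23.70
G1 X9.62 Y-9.38 E0.1453
G1 X15.00 Y-11.61 E0.2906
G1 X20.38 Y-9.38 E0.4358
G1 X22.61 Y-4.00 E0.5811
G1 X20.38 Y1.38 E0.7264
G1 X15.00 Y3.61 E0.8717
G1 X9.62 Y1.38 E1.0169
G1 X7.39 Y-4.00 E1.1622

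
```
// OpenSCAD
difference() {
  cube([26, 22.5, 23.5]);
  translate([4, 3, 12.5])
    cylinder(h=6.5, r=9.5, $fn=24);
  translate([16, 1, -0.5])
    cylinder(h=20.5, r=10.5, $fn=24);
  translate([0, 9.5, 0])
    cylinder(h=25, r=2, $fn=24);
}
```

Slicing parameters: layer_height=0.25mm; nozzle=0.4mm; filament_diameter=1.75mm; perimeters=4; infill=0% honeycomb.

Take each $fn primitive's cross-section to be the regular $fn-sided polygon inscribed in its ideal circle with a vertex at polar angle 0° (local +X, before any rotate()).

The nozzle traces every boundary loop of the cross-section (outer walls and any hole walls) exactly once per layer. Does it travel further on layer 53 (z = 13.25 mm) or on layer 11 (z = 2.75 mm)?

Layer 53 (z = 13.25): the 26×22.5 cube contributes its full rectangle (perimeter 97.00 mm); the r=9.5 cylinder at (4, 3) contributes a regular 24-gon of circumradius 9.5 (perimeter = 2·24·9.500·sin(180°/24) = 59.52 mm); the r=10.5 cylinder at (16, 1) gives a regular 24-gon of circumradius 10.5 (constant along its height) (perimeter = 2·24·10.500·sin(180°/24) = 65.79 mm); the r=2 cylinder at (0, 9.5) contributes a regular 24-gon of circumradius 2 (perimeter = 2·24·2.000·sin(180°/24) = 12.53 mm); Taking the first minus the rest: starting from the 26×22.5 cube, the r=9.5 cylinder at (4, 3) partially overlaps it — only the 146.55 mm² overlap (of its 280.30 mm²) is removed, clipping the outline; the r=10.5 cylinder at (16, 1) partially overlaps it — only the 132.54 mm² overlap (of its 342.42 mm²) is removed, clipping the outline; the r=2 cylinder at (0, 9.5) misses the remaining region (no effect) — boundary = 85.85 mm. So its perimeter = 85.85 mm. Layer 11 (z = 2.75): the 26×22.5 cube contributes its full rectangle (perimeter 97.00 mm); the cylinder at (4, 3) is not intersected at this z (z outside [12.5, 19]); the cylinder at (16, 1): section is a regular 24-gon, circumradius r=10.5 (perimeter = 2·24·10.500·sin(180°/24) = 65.79 mm); the r=2 cylinder at (0, 9.5) contributes a regular 24-gon of circumradius 2 (perimeter = 2·24·2.000·sin(180°/24) = 12.53 mm); After the difference (first − rest): starting from the 26×22.5 cube, the r=10.5 cylinder at (16, 1) partially overlaps it — only the 190.75 mm² overlap (of its 342.42 mm²) is removed, clipping the outline; the r=2 cylinder at (0, 9.5) partially overlaps it — only the 6.21 mm² overlap (of its 12.42 mm²) is removed, clipping the outline — boundary = 105.62 mm. So its perimeter = 105.62 mm. Layer 11 is larger (105.62 vs 85.85 mm).

layer 11 (z = 2.75 mm)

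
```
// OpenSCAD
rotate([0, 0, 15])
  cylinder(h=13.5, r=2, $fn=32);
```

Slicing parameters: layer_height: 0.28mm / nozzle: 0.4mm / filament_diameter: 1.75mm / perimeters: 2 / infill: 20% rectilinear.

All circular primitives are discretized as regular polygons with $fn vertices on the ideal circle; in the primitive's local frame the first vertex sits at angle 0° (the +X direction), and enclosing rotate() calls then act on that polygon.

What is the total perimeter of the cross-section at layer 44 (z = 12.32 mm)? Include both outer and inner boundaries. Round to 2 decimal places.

At z = 12.32 mm: the r=2 cylinder gives a regular 32-gon of circumradius 2 (constant along its height) (perimeter = 2·32·2.000·sin(180°/32) = 12.55 mm); (whole slice rotated 15° about Z — lengths, areas and connectivity unchanged). Overall, the cross-section is a single solid region. Total boundary length (outer) = 12.55 mm.

12.55 mm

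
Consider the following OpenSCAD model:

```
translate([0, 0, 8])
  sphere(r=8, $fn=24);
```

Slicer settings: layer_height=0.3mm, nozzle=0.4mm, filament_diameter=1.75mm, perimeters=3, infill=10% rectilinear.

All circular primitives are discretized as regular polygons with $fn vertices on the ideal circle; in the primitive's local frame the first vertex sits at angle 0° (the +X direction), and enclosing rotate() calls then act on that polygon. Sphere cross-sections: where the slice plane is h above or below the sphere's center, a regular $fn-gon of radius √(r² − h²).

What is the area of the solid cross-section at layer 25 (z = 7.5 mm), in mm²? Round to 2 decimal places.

At z = 7.5 mm: the r=8 sphere contributes a regular 24-gon of circumradius √(8²−0.5²) = 7.984 (area = (24/2)·7.984²·sin(360°/24) = 198.00 mm²). Overall, the cross-section is a single solid region. Net area = 198.00 mm².

198.00 mm²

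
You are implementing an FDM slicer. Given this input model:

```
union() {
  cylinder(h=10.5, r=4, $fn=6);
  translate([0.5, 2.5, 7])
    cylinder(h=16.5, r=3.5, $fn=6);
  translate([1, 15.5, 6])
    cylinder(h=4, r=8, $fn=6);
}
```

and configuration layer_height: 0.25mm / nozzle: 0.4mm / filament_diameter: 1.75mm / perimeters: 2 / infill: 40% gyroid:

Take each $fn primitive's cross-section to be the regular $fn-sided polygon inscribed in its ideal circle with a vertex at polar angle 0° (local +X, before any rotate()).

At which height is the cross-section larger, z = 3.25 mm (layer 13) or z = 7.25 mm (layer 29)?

layer 29 (z = 7.25 mm)

Layer 13 (z = 3.25): the r=4 cylinder gives a regular 6-gon of circumradius 4 (constant along its height) (area = (6/2)·4.000²·sin(360°/6) = 41.57 mm²); the cylinder at (0.5, 2.5) does not reach this height (z outside [7, 23.5]); the cylinder at (1, 15.5) is not intersected at this z (z outside [6, 10]); Merging all regions: only the r=4 cylinder is present, so the union is just that shape — area = 41.57 mm². So its area = 41.57 mm². Layer 29 (z = 7.25): the r=4 cylinder contributes a regular 6-gon of circumradius 4 (area = (6/2)·4.000²·sin(360°/6) = 41.57 mm²); the r=3.5 cylinder at (0.5, 2.5) gives a regular 6-gon of circumradius 3.5 (constant along its height) (area = (6/2)·3.500²·sin(360°/6) = 31.83 mm²); the r=8 cylinder at (1, 15.5) contributes a regular 6-gon of circumradius 8 (area = (6/2)·8.000²·sin(360°/6) = 166.28 mm²); Taking the union: the regions partially overlap — summed areas 239.67 mm² minus the doubly-counted overlap 19.32 mm² gives 220.35 mm² — area = 220.35 mm². So its area = 220.35 mm². Layer 29 is larger (220.35 vs 41.57 mm²).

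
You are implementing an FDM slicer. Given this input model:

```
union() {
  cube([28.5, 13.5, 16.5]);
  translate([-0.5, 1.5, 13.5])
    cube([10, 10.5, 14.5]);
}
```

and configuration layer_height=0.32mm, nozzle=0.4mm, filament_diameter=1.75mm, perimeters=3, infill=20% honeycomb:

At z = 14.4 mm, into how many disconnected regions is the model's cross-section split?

1

At z = 14.4 mm: the cube is present — its section is the full 28.5×13.5 rectangle; the cube at (-0.5, 1.5) is present — its section is the full 10×10.5 rectangle; Combining (union): the regions partially overlap (shared area 99.75 mm²), so overlapping operands fuse into one piece — 1 connected region. The result has 1 disconnected region.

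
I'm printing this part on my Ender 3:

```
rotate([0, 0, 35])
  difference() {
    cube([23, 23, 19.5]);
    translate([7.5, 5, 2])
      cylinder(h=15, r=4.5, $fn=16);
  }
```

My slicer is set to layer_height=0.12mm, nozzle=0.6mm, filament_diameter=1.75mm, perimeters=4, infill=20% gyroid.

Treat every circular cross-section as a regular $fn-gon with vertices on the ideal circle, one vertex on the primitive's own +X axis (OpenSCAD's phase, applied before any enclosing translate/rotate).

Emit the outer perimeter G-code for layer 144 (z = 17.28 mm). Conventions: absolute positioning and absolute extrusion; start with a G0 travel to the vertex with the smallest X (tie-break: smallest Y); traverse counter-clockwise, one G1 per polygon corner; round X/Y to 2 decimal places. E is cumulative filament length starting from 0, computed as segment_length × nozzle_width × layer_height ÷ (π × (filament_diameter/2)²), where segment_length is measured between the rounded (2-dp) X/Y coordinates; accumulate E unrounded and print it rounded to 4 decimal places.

At z = 17.28 mm: the cube (footprint 23×23) is included at this height; the cylinder at (7.5, 5) is not intersected at this z (z outside [2, 17]); Subtracting the remaining from the first: none of the subtracted shapes is present at this height, so the 23×23 cube is unchanged — 1 connected region; (rotated 35° about Z; rotation is an isometry so areas/perimeters/island counts are preserved). The outline is a single polygon with 4 vertices. Extrusion per mm of travel: 0.6 × 0.12 / (π × 0.875²) = 0.029934. Accumulating E over each segment gives final E = 2.7537.

G0 X-13.19 Y18.84 Z17.28
G1 X0.00 Y0.00 E0.6884
G1 X18.84 Y13.19 E1.3769
G1 X5.65 Y32.03 E2.0653
G1 X-13.19 Y18.84 E2.7537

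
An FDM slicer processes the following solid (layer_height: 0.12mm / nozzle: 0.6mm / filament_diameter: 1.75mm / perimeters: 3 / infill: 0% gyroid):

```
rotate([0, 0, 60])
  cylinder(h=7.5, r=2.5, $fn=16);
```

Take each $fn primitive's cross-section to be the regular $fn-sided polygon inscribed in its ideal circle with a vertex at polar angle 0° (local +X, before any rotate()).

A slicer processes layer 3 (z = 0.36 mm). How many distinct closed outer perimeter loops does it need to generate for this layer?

1

At z = 0.36 mm: the cylinder: section is a regular 16-gon, circumradius r=2.5; (whole slice rotated 60° about Z — lengths, areas and connectivity unchanged). The result has 1 disconnected region.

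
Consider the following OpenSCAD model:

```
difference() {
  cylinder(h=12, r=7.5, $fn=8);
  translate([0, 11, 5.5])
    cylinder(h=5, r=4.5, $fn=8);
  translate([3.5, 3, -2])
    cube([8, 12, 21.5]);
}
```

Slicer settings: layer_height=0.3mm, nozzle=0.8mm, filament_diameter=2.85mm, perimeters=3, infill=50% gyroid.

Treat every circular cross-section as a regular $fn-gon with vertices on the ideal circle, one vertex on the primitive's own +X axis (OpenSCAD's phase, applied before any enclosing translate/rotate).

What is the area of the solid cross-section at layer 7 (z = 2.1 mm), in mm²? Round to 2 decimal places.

153.17 mm²

At z = 2.1 mm: the cylinder: section is a regular 8-gon, circumradius r=7.5 (area = (8/2)·7.500²·sin(360°/8) = 159.10 mm²); the cylinder at (0, 11) is not intersected at this z (z outside [5.5, 10.5]); the cube at (3.5, 3) is present — its section is the full 8×12 rectangle (area 96.00 mm²); Taking the first minus the rest: starting from the r=7.5 cylinder (159.10 mm²), the 8×12 cube at (3.5, 3) partially overlaps it — only the 5.93 mm² overlap (of its 96.00 mm²) is removed, clipping the outline — area = 153.17 mm². Overall, the cross-section is a single solid region. Net area = 153.17 mm².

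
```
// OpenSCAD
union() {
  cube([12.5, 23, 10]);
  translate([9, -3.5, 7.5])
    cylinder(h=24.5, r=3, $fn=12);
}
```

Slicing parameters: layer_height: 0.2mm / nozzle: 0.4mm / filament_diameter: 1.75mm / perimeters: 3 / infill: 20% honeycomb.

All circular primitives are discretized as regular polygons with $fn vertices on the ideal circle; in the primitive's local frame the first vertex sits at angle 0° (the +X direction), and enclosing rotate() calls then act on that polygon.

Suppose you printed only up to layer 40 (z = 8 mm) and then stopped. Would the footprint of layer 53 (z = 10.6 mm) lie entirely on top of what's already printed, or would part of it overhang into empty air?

entirely on top

Compare the two slices. At z = 8: the cube (footprint 12.5×23) is included at this height (area 287.50 mm²); the cylinder at (9, -3.5): section is a regular 12-gon, circumradius r=3 (area = (12/2)·3.000²·sin(360°/12) = 27.00 mm²); Merging all regions: the 2 present regions are separate (no shared area or edge), so areas and boundary lengths simply add and each stays a separate island — area = 314.50 mm². At z = 10.6: the cube does not reach this height (z outside [0, 10]); the cylinder at (9, -3.5): section is a regular 12-gon, circumradius r=3 (area = (12/2)·3.000²·sin(360°/12) = 27.00 mm²); Merging all regions: only the r=3 cylinder at (9, -3.5) is present, so the union is just that shape — area = 27.00 mm². Checking containment: the cross-section at z = 10.6 is a subset of the cross-section at z = 8.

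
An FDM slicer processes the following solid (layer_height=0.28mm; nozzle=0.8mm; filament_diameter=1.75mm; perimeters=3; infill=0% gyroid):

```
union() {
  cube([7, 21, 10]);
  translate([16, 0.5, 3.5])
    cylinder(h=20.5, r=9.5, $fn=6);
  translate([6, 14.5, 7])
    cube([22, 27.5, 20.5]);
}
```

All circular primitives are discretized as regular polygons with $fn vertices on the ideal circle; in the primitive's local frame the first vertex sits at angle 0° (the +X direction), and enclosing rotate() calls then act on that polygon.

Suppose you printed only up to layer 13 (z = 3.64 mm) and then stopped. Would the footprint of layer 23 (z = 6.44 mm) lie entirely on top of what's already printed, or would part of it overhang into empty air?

Compare the two slices. At z = 3.64: the cube (footprint 7×21) is included at this height (area 147.00 mm²); the r=9.5 cylinder at (16, 0.5) gives a regular 6-gon of circumradius 9.5 (constant along its height) (area = (6/2)·9.500²·sin(360°/6) = 234.48 mm²); the cube at (6, 14.5) does not reach this height (z outside [7, 27.5]); Merging all regions: the regions partially overlap — summed areas 381.48 mm² minus the doubly-counted overlap 0.39 mm² gives 381.08 mm² — area = 381.08 mm². At z = 6.44: the cube (footprint 7×21) is included at this height (area 147.00 mm²); the r=9.5 cylinder at (16, 0.5) gives a regular 6-gon of circumradius 9.5 (constant along its height) (area = (6/2)·9.500²·sin(360°/6) = 234.48 mm²); the cube at (6, 14.5) is not intersected at this z (z outside [7, 27.5]); Taking the union: the regions partially overlap — summed areas 381.48 mm² minus the doubly-counted overlap 0.39 mm² gives 381.08 mm² — area = 381.08 mm². Checking containment: the cross-section at z = 6.44 is a subset of the cross-section at z = 3.64.

entirely on top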